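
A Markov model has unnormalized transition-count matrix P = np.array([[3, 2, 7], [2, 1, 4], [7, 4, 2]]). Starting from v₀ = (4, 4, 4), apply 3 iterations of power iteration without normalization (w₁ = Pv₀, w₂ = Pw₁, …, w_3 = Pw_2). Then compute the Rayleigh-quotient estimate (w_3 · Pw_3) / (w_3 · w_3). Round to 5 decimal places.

11.25478

w1 = Pv₀ = (3·4 + 2·4 + 7·4; 2·4 + 1·4 + 4·4; 7·4 + 4·4 + 2·4) = (48, 28, 52)
w2 = Pw1 = (3·48 + 2·28 + 7·52; 2·48 + 1·28 + 4·52; 7·48 + 4·28 + 2·52) = (564, 332, 552)
w3 = Pw2 = (6220, 3668, 6380)
Pw3 = (70656, 41628, 70972)
w3·Pw3 = 6220·70656 + 3668·41628 + 6380·70972 = 1044973184; w3·w3 = 6220·6220 + 3668·3668 + 6380·6380 = 92847024
λ ≈ 1044973184/92847024 = 11.25478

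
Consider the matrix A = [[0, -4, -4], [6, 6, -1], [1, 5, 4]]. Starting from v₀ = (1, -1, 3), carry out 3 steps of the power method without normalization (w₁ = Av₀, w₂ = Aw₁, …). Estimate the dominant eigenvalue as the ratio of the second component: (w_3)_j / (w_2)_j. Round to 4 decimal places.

λ ≈ 7.7432

w1 = Av₀ = (0·1 + (-4)·(-1) + (-4)·3; 6·1 + 6·(-1) + (-1)·3; 1·1 + 5·(-1) + 4·3) = (-8, -3, 8)
w2 = Aw1 = (0·(-8) + (-4)·(-3) + (-4)·8; 6·(-8) + 6·(-3) + (-1)·8; 1·(-8) + 5·(-3) + 4·8) = (-20, -74, 9)
w3 = Aw2 = (260, -573, -354)
Ratio at component: -573 / -74 = 7.7432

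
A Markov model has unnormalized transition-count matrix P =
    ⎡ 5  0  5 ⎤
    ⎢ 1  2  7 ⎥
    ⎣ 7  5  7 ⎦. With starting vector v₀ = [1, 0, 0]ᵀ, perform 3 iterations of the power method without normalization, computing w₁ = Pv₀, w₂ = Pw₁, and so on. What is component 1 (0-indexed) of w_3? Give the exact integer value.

w1 = Pv₀ = (5·1 + 0·0 + 5·0; 1·1 + 2·0 + 7·0; 7·1 + 5·0 + 7·0) = (5, 1, 7)
w2 = Pw1 = (5·5 + 0·1 + 5·7; 1·5 + 2·1 + 7·7; 7·5 + 5·1 + 7·7) = (60, 56, 89)
w3 = Pw2 = (745, 795, 1323)
The requested component of w3 is 795.

795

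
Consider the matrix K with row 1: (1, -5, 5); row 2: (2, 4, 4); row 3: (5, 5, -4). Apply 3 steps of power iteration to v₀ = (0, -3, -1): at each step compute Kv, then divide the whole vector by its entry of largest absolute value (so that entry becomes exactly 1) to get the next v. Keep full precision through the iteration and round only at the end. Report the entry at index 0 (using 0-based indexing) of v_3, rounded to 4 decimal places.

Kv0 = (10.00000, -16.00000, -11.00000); divide by -16.00000 → v1 = (-0.62500, 1.00000, 0.68750)
Kv1 = (-2.18750, 5.50000, -0.87500); divide by 5.50000 → v2 = (-0.39773, 1.00000, -0.15909)
Kv2 = (-6.19318, 2.56818, 3.64773); divide by -6.19318 → v3 = (1.00000, -0.41468, -0.58899)
Requested entry of v3: 545/545 = 1.0000

1.0000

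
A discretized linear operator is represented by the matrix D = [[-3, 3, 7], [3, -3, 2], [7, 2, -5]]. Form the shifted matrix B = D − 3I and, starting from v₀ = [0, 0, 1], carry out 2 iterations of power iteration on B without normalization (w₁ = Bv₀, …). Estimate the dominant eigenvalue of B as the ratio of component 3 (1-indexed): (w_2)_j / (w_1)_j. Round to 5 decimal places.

B = D − 3I has rows (-6, 3, 7); (3, -6, 2); (7, 2, -8)
w1 = Bv₀ = ((-6)·0 + 3·0 + 7·1; 3·0 + (-6)·0 + 2·1; 7·0 + 2·0 + (-8)·1) = (7, 2, -8)
w2 = Bw1 = ((-6)·7 + 3·2 + 7·(-8); 3·7 + (-6)·2 + 2·(-8); 7·7 + 2·2 + (-8)·(-8)) = (-92, -7, 117)
Ratio: 117/-8 = -14.62500

μ ≈ -14.62500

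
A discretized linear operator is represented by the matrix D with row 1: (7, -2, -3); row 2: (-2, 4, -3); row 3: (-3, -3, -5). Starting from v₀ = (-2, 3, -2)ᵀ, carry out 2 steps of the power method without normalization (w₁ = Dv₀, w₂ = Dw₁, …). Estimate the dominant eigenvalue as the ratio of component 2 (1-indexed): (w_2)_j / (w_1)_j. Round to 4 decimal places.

4.3182

w1 = Dv₀ = (-14, 22, 7)
w2 = Dw1 = (-163, 95, -59)
Ratio at component: 95 / 22 = 4.3182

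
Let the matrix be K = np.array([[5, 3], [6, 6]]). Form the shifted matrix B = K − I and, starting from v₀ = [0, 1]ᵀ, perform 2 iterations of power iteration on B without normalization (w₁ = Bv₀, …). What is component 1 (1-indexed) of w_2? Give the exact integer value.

B = K − I has rows (4, 3); (6, 5)
w1 = Bv₀ = (3, 5)
w2 = Bw1 = (27, 43)
Requested component of w2: 27

27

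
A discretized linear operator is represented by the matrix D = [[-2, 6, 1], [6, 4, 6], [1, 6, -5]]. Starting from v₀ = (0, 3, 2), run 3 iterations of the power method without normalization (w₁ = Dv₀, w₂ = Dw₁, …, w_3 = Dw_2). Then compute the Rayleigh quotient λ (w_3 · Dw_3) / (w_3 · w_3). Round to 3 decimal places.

λ ≈ 9.860

w1 = Dv₀ = (20, 24, 8)
w2 = Dw1 = (112, 264, 124)
w3 = Dw2 = (1484, 2472, 1076)
Dw3 = (12940, 25248, 10936)
w3·Dw3 = 1484·12940 + 2472·25248 + 1076·10936 = 93383152; w3·w3 = 1484·1484 + 2472·2472 + 1076·1076 = 9470816
λ ≈ 93383152/9470816 = 9.860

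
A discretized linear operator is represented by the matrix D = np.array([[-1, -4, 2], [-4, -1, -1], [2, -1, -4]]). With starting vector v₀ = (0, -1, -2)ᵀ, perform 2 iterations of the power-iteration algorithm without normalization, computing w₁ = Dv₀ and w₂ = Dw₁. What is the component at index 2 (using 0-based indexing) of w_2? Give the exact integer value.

w1 = Dv₀ = ((-1)·0 + (-4)·(-1) + 2·(-2); (-4)·0 + (-1)·(-1) + (-1)·(-2); 2·0 + (-1)·(-1) + (-4)·(-2)) = (0, 3, 9)
w2 = Dw1 = ((-1)·0 + (-4)·3 + 2·9; (-4)·0 + (-1)·3 + (-1)·9; 2·0 + (-1)·3 + (-4)·9) = (6, -12, -39)
The requested component of w2 is -39.

-39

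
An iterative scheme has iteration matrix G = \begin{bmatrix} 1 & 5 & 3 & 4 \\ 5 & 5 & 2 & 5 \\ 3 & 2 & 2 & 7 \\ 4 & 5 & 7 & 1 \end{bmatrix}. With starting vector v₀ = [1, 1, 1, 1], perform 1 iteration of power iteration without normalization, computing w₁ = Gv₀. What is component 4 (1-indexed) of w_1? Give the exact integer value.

17

w1 = Gv₀ = (13, 17, 14, 17)
The requested component of w1 is 17.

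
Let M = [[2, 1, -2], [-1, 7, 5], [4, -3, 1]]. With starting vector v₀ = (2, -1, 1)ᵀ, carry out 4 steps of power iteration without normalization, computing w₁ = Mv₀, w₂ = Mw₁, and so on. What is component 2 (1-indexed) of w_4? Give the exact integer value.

w1 = Mv₀ = (2·2 + 1·(-1) + (-2)·1; (-1)·2 + 7·(-1) + 5·1; 4·2 + (-3)·(-1) + 1·1) = (1, -4, 12)
w2 = Mw1 = (2·1 + 1·(-4) + (-2)·12; (-1)·1 + 7·(-4) + 5·12; 4·1 + (-3)·(-4) + 1·12) = (-26, 31, 28)
w3 = Mw2 = (-77, 383, -169)
w4 = Mw3 = (567, 1913, -1626)
The requested component of w4 is 1913.

1913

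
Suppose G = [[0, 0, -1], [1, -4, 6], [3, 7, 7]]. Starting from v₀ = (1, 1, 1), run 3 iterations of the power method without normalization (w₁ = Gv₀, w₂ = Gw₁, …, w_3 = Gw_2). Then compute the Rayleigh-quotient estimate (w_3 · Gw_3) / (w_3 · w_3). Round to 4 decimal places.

9.3813

w1 = Gv₀ = (0·1 + 0·1 + (-1)·1; 1·1 + (-4)·1 + 6·1; 3·1 + 7·1 + 7·1) = (-1, 3, 17)
w2 = Gw1 = (0·(-1) + 0·3 + (-1)·17; 1·(-1) + (-4)·3 + 6·17; 3·(-1) + 7·3 + 7·17) = (-17, 89, 137)
w3 = Gw2 = (-137, 449, 1531)
Gw3 = (-1531, 7253, 13449)
w3·Gw3 = (-137)·(-1531) + 449·7253 + 1531·13449 = 24056763; w3·w3 = (-137)·(-137) + 449·449 + 1531·1531 = 2564331
λ ≈ 24056763/2564331 = 9.3813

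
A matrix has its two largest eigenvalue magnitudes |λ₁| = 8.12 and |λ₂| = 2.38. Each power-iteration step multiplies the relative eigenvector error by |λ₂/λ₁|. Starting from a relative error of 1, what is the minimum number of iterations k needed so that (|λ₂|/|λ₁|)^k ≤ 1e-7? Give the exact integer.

14

|λ₂/λ₁| = 2.38/8.12 = 0.29310
Need k ≥ ln(1e-7) / ln(0.29310) = -16.1181 / -1.2272 ≈ 13.134
Smallest integer k satisfying the bound: 14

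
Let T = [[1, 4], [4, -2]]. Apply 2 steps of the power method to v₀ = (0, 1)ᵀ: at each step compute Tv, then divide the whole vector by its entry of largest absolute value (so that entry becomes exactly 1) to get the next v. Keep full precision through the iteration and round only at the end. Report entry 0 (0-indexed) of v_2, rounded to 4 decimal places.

-0.2000

Tv0 = (4.00000, -2.00000); divide by 4.00000 → v1 = (1.00000, -0.50000)
Tv1 = (-1.00000, 5.00000); divide by 5.00000 → v2 = (-0.20000, 1.00000)
Requested entry of v2: -4/20 = -0.2000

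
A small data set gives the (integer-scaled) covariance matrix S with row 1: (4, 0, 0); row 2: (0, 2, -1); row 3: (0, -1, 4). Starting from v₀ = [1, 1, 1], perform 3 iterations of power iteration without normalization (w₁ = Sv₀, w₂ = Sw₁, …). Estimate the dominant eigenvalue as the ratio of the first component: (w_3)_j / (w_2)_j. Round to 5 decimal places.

λ ≈ 4.00000

w1 = Sv₀ = (4, 1, 3)
w2 = Sw1 = (16, -1, 11)
w3 = Sw2 = (64, -13, 45)
Ratio at component: 64 / 16 = 4.00000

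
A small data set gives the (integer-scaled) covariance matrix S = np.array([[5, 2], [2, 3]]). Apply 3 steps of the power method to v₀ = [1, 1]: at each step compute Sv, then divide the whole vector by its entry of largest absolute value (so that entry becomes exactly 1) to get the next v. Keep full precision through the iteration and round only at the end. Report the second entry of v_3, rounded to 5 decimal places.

0.62544

Sv0 = (7.000000, 5.000000); divide by 7.000000 → v1 = (1.000000, 0.714286)
Sv1 = (6.428571, 4.142857); divide by 6.428571 → v2 = (1.000000, 0.644444)
Sv2 = (6.288889, 3.933333); divide by 6.288889 → v3 = (1.000000, 0.625442)
Requested entry of v3: 177/283 = 0.62544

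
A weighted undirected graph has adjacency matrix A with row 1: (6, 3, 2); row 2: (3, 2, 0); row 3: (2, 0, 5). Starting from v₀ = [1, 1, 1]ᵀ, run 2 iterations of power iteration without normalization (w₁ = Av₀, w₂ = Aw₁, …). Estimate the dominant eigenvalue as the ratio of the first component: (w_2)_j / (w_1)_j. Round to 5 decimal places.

λ ≈ 8.63636

w1 = Av₀ = (6·1 + 3·1 + 2·1; 3·1 + 2·1 + 0·1; 2·1 + 0·1 + 5·1) = (11, 5, 7)
w2 = Aw1 = (6·11 + 3·5 + 2·7; 3·11 + 2·5 + 0·7; 2·11 + 0·5 + 5·7) = (95, 43, 57)
Ratio at component: 95 / 11 = 8.63636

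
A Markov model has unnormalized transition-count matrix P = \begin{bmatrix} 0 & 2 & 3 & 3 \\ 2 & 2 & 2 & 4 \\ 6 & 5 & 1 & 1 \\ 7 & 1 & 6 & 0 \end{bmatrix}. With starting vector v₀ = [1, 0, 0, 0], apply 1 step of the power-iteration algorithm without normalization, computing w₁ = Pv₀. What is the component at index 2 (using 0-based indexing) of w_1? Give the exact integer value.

6

w1 = Pv₀ = (0·1 + 2·0 + 3·0 + 3·0; 2·1 + 2·0 + 2·0 + 4·0; 6·1 + 5·0 + 1·0 + 1·0; 7·1 + 1·0 + 6·0 + 0·0) = (0, 2, 6, 7)
The requested component of w1 is 6.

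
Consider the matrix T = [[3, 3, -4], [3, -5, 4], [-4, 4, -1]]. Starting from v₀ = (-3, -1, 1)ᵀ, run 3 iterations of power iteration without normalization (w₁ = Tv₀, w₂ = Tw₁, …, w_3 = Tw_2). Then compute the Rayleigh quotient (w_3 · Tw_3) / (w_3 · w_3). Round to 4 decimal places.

λ ≈ 4.0581

w1 = Tv₀ = (3·(-3) + 3·(-1) + (-4)·1; 3·(-3) + (-5)·(-1) + 4·1; (-4)·(-3) + 4·(-1) + (-1)·1) = (-16, 0, 7)
w2 = Tw1 = (3·(-16) + 3·0 + (-4)·7; 3·(-16) + (-5)·0 + 4·7; (-4)·(-16) + 4·0 + (-1)·7) = (-76, -20, 57)
w3 = Tw2 = (-516, 100, 167)
Tw3 = (-1916, -1380, 2297)
w3·Tw3 = (-516)·(-1916) + 100·(-1380) + 167·2297 = 1234255; w3·w3 = (-516)·(-516) + 100·100 + 167·167 = 304145
λ ≈ 1234255/304145 = 4.0581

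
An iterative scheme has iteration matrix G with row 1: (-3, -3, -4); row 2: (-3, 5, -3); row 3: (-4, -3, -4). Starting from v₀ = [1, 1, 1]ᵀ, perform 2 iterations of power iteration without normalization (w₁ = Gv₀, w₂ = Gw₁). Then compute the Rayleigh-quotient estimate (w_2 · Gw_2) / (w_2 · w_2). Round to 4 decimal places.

w1 = Gv₀ = ((-3)·1 + (-3)·1 + (-4)·1; (-3)·1 + 5·1 + (-3)·1; (-4)·1 + (-3)·1 + (-4)·1) = (-10, -1, -11)
w2 = Gw1 = ((-3)·(-10) + (-3)·(-1) + (-4)·(-11); (-3)·(-10) + 5·(-1) + (-3)·(-11); (-4)·(-10) + (-3)·(-1) + (-4)·(-11)) = (77, 58, 87)
Gw2 = (-753, -202, -830)
w2·Gw2 = 77·(-753) + 58·(-202) + 87·(-830) = -141907; w2·w2 = 77·77 + 58·58 + 87·87 = 16862
λ ≈ -141907/16862 = -8.4158

-8.4158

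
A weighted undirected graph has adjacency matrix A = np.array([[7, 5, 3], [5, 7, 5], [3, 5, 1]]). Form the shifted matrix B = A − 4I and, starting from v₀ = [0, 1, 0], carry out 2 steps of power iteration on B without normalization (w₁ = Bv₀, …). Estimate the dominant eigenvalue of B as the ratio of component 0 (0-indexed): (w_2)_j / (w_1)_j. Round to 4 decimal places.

9.0000

B = A − 4I has rows (3, 5, 3); (5, 3, 5); (3, 5, -3)
w1 = Bv₀ = (3·0 + 5·1 + 3·0; 5·0 + 3·1 + 5·0; 3·0 + 5·1 + (-3)·0) = (5, 3, 5)
w2 = Bw1 = (3·5 + 5·3 + 3·5; 5·5 + 3·3 + 5·5; 3·5 + 5·3 + (-3)·5) = (45, 59, 15)
Ratio: 45/5 = 9.0000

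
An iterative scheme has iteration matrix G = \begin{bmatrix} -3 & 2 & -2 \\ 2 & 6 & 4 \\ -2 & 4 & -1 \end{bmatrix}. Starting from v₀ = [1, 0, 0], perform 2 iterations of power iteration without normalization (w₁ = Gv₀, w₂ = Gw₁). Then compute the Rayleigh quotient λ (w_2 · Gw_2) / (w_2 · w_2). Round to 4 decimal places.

w1 = Gv₀ = (-3, 2, -2)
w2 = Gw1 = (17, -2, 16)
Gw2 = (-87, 86, -58)
w2·Gw2 = 17·(-87) + (-2)·86 + 16·(-58) = -2579; w2·w2 = 17·17 + (-2)·(-2) + 16·16 = 549
λ ≈ -2579/549 = -4.6976

λ ≈ -4.6976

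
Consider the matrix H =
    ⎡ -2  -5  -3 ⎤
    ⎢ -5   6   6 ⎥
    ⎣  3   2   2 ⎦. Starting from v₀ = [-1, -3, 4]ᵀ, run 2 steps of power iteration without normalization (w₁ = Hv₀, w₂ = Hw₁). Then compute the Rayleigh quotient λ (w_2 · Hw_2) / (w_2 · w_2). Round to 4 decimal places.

5.3403

w1 = Hv₀ = ((-2)·(-1) + (-5)·(-3) + (-3)·4; (-5)·(-1) + 6·(-3) + 6·4; 3·(-1) + 2·(-3) + 2·4) = (5, 11, -1)
w2 = Hw1 = ((-2)·5 + (-5)·11 + (-3)·(-1); (-5)·5 + 6·11 + 6·(-1); 3·5 + 2·11 + 2·(-1)) = (-62, 35, 35)
Hw2 = (-156, 730, -46)
w2·Hw2 = (-62)·(-156) + 35·730 + 35·(-46) = 33612; w2·w2 = (-62)·(-62) + 35·35 + 35·35 = 6294
λ ≈ 33612/6294 = 5.3403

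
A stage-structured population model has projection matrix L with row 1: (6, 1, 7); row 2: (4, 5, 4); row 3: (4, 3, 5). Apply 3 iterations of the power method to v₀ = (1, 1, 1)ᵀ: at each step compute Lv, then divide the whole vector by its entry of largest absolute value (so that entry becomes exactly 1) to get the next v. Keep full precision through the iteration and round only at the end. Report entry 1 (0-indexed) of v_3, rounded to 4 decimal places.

0.9355

Lv0 = (14.00000, 13.00000, 12.00000); divide by 14.00000 → v1 = (1.00000, 0.92857, 0.85714)
Lv1 = (12.92857, 12.07143, 11.07143); divide by 12.92857 → v2 = (1.00000, 0.93370, 0.85635)
Lv2 = (12.92818, 12.09392, 11.08287); divide by 12.92818 → v3 = (1.00000, 0.93547, 0.85726)
Requested entry of v3: 2189/2340 = 0.9355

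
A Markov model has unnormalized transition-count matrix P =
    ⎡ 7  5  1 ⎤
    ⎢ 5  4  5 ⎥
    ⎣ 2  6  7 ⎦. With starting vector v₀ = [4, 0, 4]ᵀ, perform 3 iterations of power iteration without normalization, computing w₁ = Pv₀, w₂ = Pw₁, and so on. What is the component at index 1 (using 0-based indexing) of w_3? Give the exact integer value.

w1 = Pv₀ = (32, 40, 36)
w2 = Pw1 = (460, 500, 556)
w3 = Pw2 = (6276, 7080, 7812)
The requested component of w3 is 7080.

7080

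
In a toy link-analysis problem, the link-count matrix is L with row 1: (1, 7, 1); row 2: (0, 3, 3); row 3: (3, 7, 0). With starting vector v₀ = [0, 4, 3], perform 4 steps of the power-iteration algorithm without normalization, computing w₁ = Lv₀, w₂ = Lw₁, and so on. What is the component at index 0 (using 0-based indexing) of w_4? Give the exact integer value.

w1 = Lv₀ = (1·0 + 7·4 + 1·3; 0·0 + 3·4 + 3·3; 3·0 + 7·4 + 0·3) = (31, 21, 28)
w2 = Lw1 = (1·31 + 7·21 + 1·28; 0·31 + 3·21 + 3·28; 3·31 + 7·21 + 0·28) = (206, 147, 240)
w3 = Lw2 = (1475, 1161, 1647)
w4 = Lw3 = (11249, 8424, 12552)
The requested component of w4 is 11249.

11249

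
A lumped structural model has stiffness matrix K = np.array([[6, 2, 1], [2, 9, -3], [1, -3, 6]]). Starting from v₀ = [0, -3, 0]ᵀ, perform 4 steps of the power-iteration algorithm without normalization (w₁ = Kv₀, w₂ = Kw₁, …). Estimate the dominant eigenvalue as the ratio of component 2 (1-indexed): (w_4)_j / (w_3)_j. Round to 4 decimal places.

w1 = Kv₀ = (-6, -27, 9)
w2 = Kw1 = (-81, -282, 129)
w3 = Kw2 = (-921, -3087, 1539)
w4 = Kw3 = (-10161, -34242, 17574)
Ratio at component: -34242 / -3087 = 11.0923

11.0923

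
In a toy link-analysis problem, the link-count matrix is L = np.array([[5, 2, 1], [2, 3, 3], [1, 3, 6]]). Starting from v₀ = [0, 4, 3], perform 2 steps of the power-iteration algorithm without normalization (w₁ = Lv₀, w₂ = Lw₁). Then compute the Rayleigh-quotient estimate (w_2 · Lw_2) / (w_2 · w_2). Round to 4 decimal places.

λ ≈ 8.8050

w1 = Lv₀ = (5·0 + 2·4 + 1·3; 2·0 + 3·4 + 3·3; 1·0 + 3·4 + 6·3) = (11, 21, 30)
w2 = Lw1 = (5·11 + 2·21 + 1·30; 2·11 + 3·21 + 3·30; 1·11 + 3·21 + 6·30) = (127, 175, 254)
Lw2 = (1239, 1541, 2176)
w2·Lw2 = 127·1239 + 175·1541 + 254·2176 = 979732; w2·w2 = 127·127 + 175·175 + 254·254 = 111270
λ ≈ 979732/111270 = 8.8050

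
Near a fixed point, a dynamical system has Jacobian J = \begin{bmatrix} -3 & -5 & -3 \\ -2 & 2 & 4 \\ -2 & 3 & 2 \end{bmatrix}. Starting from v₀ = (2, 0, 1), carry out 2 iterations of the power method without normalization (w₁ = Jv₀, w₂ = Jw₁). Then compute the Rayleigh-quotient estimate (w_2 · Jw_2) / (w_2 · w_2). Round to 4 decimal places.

w1 = Jv₀ = ((-3)·2 + (-5)·0 + (-3)·1; (-2)·2 + 2·0 + 4·1; (-2)·2 + 3·0 + 2·1) = (-9, 0, -2)
w2 = Jw1 = ((-3)·(-9) + (-5)·0 + (-3)·(-2); (-2)·(-9) + 2·0 + 4·(-2); (-2)·(-9) + 3·0 + 2·(-2)) = (33, 10, 14)
Jw2 = (-191, 10, -8)
w2·Jw2 = 33·(-191) + 10·10 + 14·(-8) = -6315; w2·w2 = 33·33 + 10·10 + 14·14 = 1385
λ ≈ -6315/1385 = -4.5596

λ ≈ -4.5596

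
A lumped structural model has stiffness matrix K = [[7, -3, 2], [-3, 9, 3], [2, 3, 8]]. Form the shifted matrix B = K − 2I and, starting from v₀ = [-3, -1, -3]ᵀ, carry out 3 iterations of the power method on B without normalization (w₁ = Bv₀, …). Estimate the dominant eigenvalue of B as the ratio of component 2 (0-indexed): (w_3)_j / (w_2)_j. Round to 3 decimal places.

μ ≈ 8.164

B = K − 2I has rows (5, -3, 2); (-3, 7, 3); (2, 3, 6)
w1 = Bv₀ = (5·(-3) + (-3)·(-1) + 2·(-3); (-3)·(-3) + 7·(-1) + 3·(-3); 2·(-3) + 3·(-1) + 6·(-3)) = (-18, -7, -27)
w2 = Bw1 = (5·(-18) + (-3)·(-7) + 2·(-27); (-3)·(-18) + 7·(-7) + 3·(-27); 2·(-18) + 3·(-7) + 6·(-27)) = (-123, -76, -219)
w3 = Bw2 = (-825, -820, -1788)
Ratio: -1788/-219 = 8.164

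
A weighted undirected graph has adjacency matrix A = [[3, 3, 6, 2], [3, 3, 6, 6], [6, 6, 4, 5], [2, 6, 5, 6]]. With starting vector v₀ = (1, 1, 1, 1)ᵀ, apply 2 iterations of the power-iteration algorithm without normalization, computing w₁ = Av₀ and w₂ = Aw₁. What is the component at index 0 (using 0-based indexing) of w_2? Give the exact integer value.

w1 = Av₀ = (14, 18, 21, 19)
w2 = Aw1 = (260, 336, 371, 355)
The requested component of w2 is 260.

260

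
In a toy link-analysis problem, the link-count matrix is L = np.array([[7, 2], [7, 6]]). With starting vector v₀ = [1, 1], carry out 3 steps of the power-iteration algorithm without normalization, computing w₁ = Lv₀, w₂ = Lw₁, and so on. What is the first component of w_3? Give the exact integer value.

905

w1 = Lv₀ = (7·1 + 2·1; 7·1 + 6·1) = (9, 13)
w2 = Lw1 = (7·9 + 2·13; 7·9 + 6·13) = (89, 141)
w3 = Lw2 = (905, 1469)
The requested component of w3 is 905.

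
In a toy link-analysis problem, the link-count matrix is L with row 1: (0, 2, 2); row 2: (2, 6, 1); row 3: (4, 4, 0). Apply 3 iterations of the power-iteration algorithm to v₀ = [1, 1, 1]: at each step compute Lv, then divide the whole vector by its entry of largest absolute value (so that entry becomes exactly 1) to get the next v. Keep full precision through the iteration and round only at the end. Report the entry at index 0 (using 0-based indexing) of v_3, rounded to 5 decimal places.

0.45185

Lv0 = (4.000000, 9.000000, 8.000000); divide by 9.000000 → v1 = (0.444444, 1.000000, 0.888889)
Lv1 = (3.777778, 7.777778, 5.777778); divide by 7.777778 → v2 = (0.485714, 1.000000, 0.742857)
Lv2 = (3.485714, 7.714286, 5.942857); divide by 7.714286 → v3 = (0.451852, 1.000000, 0.770370)
Requested entry of v3: 244/540 = 0.45185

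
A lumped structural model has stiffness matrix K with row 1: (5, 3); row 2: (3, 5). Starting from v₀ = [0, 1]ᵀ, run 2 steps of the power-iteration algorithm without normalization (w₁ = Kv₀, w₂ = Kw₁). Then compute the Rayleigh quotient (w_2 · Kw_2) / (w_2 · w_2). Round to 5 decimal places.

w1 = Kv₀ = (5·0 + 3·1; 3·0 + 5·1) = (3, 5)
w2 = Kw1 = (5·3 + 3·5; 3·3 + 5·5) = (30, 34)
Kw2 = (252, 260)
w2·Kw2 = 30·252 + 34·260 = 16400; w2·w2 = 30·30 + 34·34 = 2056
λ ≈ 16400/2056 = 7.97665

λ ≈ 7.97665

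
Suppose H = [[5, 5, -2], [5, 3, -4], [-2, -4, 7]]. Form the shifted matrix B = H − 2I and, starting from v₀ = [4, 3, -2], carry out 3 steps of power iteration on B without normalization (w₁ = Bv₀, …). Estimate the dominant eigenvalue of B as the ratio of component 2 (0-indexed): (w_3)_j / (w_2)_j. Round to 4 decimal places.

μ ≈ 10.4762

B = H − 2I has rows (3, 5, -2); (5, 1, -4); (-2, -4, 5)
w1 = Bv₀ = (3·4 + 5·3 + (-2)·(-2); 5·4 + 1·3 + (-4)·(-2); (-2)·4 + (-4)·3 + 5·(-2)) = (31, 31, -30)
w2 = Bw1 = (3·31 + 5·31 + (-2)·(-30); 5·31 + 1·31 + (-4)·(-30); (-2)·31 + (-4)·31 + 5·(-30)) = (308, 306, -336)
w3 = Bw2 = (3126, 3190, -3520)
Ratio: -3520/-336 = 10.4762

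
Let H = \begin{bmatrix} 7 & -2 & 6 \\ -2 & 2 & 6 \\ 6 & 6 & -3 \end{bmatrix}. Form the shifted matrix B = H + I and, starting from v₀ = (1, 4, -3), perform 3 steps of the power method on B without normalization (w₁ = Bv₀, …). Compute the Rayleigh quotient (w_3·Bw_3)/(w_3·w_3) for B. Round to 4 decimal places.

μ ≈ -7.7793

B = H + I has rows (8, -2, 6); (-2, 3, 6); (6, 6, -2)
w1 = Bv₀ = (-18, -8, 36)
w2 = Bw1 = (88, 228, -228)
w3 = Bw2 = (-1120, -860, 2352)
Bw3 = (6872, 13772, -16584)
w3·Bw3 = -58546128; w3·w3 = 7525904; μ ≈ -58546128/7525904 = -7.7793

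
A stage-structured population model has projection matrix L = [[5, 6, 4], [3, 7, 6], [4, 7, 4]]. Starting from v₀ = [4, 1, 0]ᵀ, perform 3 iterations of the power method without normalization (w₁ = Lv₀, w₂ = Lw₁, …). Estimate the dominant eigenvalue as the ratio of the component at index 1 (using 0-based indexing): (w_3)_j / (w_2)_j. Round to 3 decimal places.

15.544

w1 = Lv₀ = (26, 19, 23)
w2 = Lw1 = (336, 349, 329)
w3 = Lw2 = (5090, 5425, 5103)
Ratio at component: 5425 / 349 = 15.544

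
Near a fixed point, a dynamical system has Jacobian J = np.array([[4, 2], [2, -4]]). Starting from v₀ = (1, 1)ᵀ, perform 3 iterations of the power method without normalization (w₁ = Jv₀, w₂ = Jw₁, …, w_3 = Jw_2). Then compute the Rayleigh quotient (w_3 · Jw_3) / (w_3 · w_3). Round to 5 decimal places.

w1 = Jv₀ = (4·1 + 2·1; 2·1 + (-4)·1) = (6, -2)
w2 = Jw1 = (4·6 + 2·(-2); 2·6 + (-4)·(-2)) = (20, 20)
w3 = Jw2 = (120, -40)
Jw3 = (400, 400)
w3·Jw3 = 120·400 + (-40)·400 = 32000; w3·w3 = 120·120 + (-40)·(-40) = 16000
λ ≈ 32000/16000 = 2.00000

λ ≈ 2.00000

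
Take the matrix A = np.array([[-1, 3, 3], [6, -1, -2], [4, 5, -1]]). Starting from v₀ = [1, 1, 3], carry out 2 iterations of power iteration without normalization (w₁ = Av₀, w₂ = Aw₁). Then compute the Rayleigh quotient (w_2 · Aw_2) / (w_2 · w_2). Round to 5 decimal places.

w1 = Av₀ = (11, -1, 6)
w2 = Aw1 = (4, 55, 33)
Aw2 = (260, -97, 258)
w2·Aw2 = 4·260 + 55·(-97) + 33·258 = 4219; w2·w2 = 4·4 + 55·55 + 33·33 = 4130
λ ≈ 4219/4130 = 1.02155

1.02155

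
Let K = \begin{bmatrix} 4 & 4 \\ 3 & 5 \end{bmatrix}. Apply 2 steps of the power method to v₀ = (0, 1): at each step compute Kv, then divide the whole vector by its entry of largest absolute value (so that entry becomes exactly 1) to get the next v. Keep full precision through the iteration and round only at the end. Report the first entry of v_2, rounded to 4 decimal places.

Kv0 = (4.00000, 5.00000); divide by 5.00000 → v1 = (0.80000, 1.00000)
Kv1 = (7.20000, 7.40000); divide by 7.40000 → v2 = (0.97297, 1.00000)
Requested entry of v2: 36/37 = 0.9730

0.9730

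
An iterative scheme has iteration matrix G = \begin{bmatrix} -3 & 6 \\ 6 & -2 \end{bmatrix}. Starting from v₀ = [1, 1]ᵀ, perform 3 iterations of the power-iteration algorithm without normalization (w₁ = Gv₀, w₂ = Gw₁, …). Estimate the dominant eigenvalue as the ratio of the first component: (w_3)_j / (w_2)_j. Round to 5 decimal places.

1.00000

w1 = Gv₀ = ((-3)·1 + 6·1; 6·1 + (-2)·1) = (3, 4)
w2 = Gw1 = ((-3)·3 + 6·4; 6·3 + (-2)·4) = (15, 10)
w3 = Gw2 = (15, 70)
Ratio at component: 15 / 15 = 1.00000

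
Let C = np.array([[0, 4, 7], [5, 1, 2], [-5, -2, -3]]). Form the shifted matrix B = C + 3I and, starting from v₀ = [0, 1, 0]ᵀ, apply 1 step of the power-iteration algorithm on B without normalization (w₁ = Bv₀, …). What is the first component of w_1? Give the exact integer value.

B = C + 3I has rows (3, 4, 7); (5, 4, 2); (-5, -2, 0)
w1 = Bv₀ = (3·0 + 4·1 + 7·0; 5·0 + 4·1 + 2·0; (-5)·0 + (-2)·1 + 0·0) = (4, 4, -2)
Requested component of w1: 4

4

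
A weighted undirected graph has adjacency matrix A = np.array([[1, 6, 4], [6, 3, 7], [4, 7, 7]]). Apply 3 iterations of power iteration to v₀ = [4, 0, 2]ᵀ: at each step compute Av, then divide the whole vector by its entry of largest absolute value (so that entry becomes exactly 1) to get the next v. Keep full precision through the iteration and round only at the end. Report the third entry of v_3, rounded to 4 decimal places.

Av0 = (12.00000, 38.00000, 30.00000); divide by 38.00000 → v1 = (0.31579, 1.00000, 0.78947)
Av1 = (9.47368, 10.42105, 13.78947); divide by 13.78947 → v2 = (0.68702, 0.75573, 1.00000)
Av2 = (9.22137, 13.38931, 15.03817); divide by 15.03817 → v3 = (0.61320, 0.89036, 1.00000)
Requested entry of v3: 7880/7880 = 1.0000

1.0000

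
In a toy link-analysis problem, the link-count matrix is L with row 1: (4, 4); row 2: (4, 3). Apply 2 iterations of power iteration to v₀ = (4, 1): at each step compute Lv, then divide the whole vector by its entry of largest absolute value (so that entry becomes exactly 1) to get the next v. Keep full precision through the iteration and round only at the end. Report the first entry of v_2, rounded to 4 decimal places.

Lv0 = (20.00000, 19.00000); divide by 20.00000 → v1 = (1.00000, 0.95000)
Lv1 = (7.80000, 6.85000); divide by 7.80000 → v2 = (1.00000, 0.87821)
Requested entry of v2: 156/156 = 1.0000

1.0000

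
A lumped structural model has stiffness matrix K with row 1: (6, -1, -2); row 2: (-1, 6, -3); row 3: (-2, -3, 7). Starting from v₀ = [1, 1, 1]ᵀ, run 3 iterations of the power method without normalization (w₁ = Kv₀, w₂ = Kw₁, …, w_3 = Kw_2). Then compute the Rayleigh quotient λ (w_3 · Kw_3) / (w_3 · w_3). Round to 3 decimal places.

7.156

w1 = Kv₀ = (3, 2, 2)
w2 = Kw1 = (12, 3, 2)
w3 = Kw2 = (65, 0, -19)
Kw3 = (428, -8, -263)
w3·Kw3 = 65·428 + 0·(-8) + (-19)·(-263) = 32817; w3·w3 = 65·65 + 0·0 + (-19)·(-19) = 4586
λ ≈ 32817/4586 = 7.156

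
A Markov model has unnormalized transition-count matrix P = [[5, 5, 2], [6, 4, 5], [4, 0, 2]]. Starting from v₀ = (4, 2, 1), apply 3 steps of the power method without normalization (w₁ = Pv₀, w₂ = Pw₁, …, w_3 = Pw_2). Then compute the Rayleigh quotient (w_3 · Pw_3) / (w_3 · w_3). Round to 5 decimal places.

11.36802

w1 = Pv₀ = (5·4 + 5·2 + 2·1; 6·4 + 4·2 + 5·1; 4·4 + 0·2 + 2·1) = (32, 37, 18)
w2 = Pw1 = (5·32 + 5·37 + 2·18; 6·32 + 4·37 + 5·18; 4·32 + 0·37 + 2·18) = (381, 430, 164)
w3 = Pw2 = (4383, 4826, 1852)
Pw3 = (49749, 54862, 21236)
w3·Pw3 = 4383·49749 + 4826·54862 + 1852·21236 = 522142951; w3·w3 = 4383·4383 + 4826·4826 + 1852·1852 = 45930869
λ ≈ 522142951/45930869 = 11.36802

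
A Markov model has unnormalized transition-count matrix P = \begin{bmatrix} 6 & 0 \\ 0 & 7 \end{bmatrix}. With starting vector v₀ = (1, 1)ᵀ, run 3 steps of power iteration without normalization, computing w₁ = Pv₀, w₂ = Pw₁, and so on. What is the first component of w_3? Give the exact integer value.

216

w1 = Pv₀ = (6, 7)
w2 = Pw1 = (36, 49)
w3 = Pw2 = (216, 343)
The requested component of w3 is 216.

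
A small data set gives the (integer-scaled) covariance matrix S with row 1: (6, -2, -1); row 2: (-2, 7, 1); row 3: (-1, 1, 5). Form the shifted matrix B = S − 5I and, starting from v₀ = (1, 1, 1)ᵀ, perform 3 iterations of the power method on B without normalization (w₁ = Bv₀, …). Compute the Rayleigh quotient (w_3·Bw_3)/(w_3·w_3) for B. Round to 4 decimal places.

B = S − 5I has rows (1, -2, -1); (-2, 2, 1); (-1, 1, 0)
w1 = Bv₀ = (1·1 + (-2)·1 + (-1)·1; (-2)·1 + 2·1 + 1·1; (-1)·1 + 1·1 + 0·1) = (-2, 1, 0)
w2 = Bw1 = (1·(-2) + (-2)·1 + (-1)·0; (-2)·(-2) + 2·1 + 1·0; (-1)·(-2) + 1·1 + 0·0) = (-4, 6, 3)
w3 = Bw2 = (-19, 23, 10)
Bw3 = (-75, 94, 42)
w3·Bw3 = 4007; w3·w3 = 990; μ ≈ 4007/990 = 4.0475

μ ≈ 4.0475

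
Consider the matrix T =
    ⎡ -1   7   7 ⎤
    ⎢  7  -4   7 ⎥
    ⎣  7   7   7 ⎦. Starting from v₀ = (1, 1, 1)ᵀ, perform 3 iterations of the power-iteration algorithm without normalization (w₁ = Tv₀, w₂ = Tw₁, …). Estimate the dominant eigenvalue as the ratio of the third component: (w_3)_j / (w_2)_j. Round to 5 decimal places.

16.13636

w1 = Tv₀ = ((-1)·1 + 7·1 + 7·1; 7·1 + (-4)·1 + 7·1; 7·1 + 7·1 + 7·1) = (13, 10, 21)
w2 = Tw1 = ((-1)·13 + 7·10 + 7·21; 7·13 + (-4)·10 + 7·21; 7·13 + 7·10 + 7·21) = (204, 198, 308)
w3 = Tw2 = (3338, 2792, 4970)
Ratio at component: 4970 / 308 = 16.13636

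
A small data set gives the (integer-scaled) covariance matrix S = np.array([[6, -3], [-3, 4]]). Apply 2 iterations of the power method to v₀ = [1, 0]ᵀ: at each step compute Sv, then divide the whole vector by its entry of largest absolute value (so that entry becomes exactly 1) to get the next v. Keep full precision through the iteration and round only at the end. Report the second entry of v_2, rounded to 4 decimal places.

-0.6667

Sv0 = (6.00000, -3.00000); divide by 6.00000 → v1 = (1.00000, -0.50000)
Sv1 = (7.50000, -5.00000); divide by 7.50000 → v2 = (1.00000, -0.66667)
Requested entry of v2: -30/45 = -0.6667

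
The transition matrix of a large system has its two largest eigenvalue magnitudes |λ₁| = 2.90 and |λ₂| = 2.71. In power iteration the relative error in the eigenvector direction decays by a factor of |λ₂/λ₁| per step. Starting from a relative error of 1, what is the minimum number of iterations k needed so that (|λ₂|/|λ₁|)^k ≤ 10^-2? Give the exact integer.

68

|λ₂/λ₁| = 2.71/2.90 = 0.93448
Need k ≥ ln(10^-2) / ln(0.93448) = -4.6052 / -0.0678 ≈ 67.961
Smallest integer k satisfying the bound: 68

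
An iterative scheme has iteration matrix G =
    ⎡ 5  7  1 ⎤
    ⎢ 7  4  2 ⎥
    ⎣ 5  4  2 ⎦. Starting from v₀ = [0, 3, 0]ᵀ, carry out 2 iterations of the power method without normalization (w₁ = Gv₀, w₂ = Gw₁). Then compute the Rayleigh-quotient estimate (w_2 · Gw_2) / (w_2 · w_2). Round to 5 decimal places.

w1 = Gv₀ = (5·0 + 7·3 + 1·0; 7·0 + 4·3 + 2·0; 5·0 + 4·3 + 2·0) = (21, 12, 12)
w2 = Gw1 = (5·21 + 7·12 + 1·12; 7·21 + 4·12 + 2·12; 5·21 + 4·12 + 2·12) = (201, 219, 177)
Gw2 = (2715, 2637, 2235)
w2·Gw2 = 201·2715 + 219·2637 + 177·2235 = 1518813; w2·w2 = 201·201 + 219·219 + 177·177 = 119691
λ ≈ 1518813/119691 = 12.68945

λ ≈ 12.68945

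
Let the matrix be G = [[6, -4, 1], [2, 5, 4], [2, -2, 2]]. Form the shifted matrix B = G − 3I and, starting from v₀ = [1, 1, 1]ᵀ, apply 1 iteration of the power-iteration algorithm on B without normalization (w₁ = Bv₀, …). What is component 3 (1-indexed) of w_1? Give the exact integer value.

B = G − 3I has rows (3, -4, 1); (2, 2, 4); (2, -2, -1)
w1 = Bv₀ = (0, 8, -1)
Requested component of w1: -1

-1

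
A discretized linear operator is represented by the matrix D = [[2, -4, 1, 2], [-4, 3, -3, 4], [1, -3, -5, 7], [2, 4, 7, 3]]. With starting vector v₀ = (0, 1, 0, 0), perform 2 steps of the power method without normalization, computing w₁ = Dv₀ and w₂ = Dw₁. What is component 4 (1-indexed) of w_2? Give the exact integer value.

-5

w1 = Dv₀ = (-4, 3, -3, 4)
w2 = Dw1 = (-15, 50, 30, -5)
The requested component of w2 is -5.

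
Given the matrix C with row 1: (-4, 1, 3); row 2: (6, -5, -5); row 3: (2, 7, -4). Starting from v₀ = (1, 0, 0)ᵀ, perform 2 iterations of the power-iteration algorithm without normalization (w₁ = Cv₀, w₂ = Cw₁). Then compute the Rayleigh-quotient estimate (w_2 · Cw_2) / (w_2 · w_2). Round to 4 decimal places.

λ ≈ -6.9388

w1 = Cv₀ = ((-4)·1 + 1·0 + 3·0; 6·1 + (-5)·0 + (-5)·0; 2·1 + 7·0 + (-4)·0) = (-4, 6, 2)
w2 = Cw1 = ((-4)·(-4) + 1·6 + 3·2; 6·(-4) + (-5)·6 + (-5)·2; 2·(-4) + 7·6 + (-4)·2) = (28, -64, 26)
Cw2 = (-98, 358, -496)
w2·Cw2 = 28·(-98) + (-64)·358 + 26·(-496) = -38552; w2·w2 = 28·28 + (-64)·(-64) + 26·26 = 5556
λ ≈ -38552/5556 = -6.9388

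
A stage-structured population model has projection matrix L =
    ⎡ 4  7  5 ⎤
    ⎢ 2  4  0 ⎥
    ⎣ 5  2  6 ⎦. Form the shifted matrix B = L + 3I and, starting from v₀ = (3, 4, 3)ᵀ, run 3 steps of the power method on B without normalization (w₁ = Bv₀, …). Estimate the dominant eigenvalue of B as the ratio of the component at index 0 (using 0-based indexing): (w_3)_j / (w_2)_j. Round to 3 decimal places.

14.214

B = L + 3I has rows (7, 7, 5); (2, 7, 0); (5, 2, 9)
w1 = Bv₀ = (7·3 + 7·4 + 5·3; 2·3 + 7·4 + 0·3; 5·3 + 2·4 + 9·3) = (64, 34, 50)
w2 = Bw1 = (7·64 + 7·34 + 5·50; 2·64 + 7·34 + 0·50; 5·64 + 2·34 + 9·50) = (936, 366, 838)
w3 = Bw2 = (13304, 4434, 12954)
Ratio: 13304/936 = 14.214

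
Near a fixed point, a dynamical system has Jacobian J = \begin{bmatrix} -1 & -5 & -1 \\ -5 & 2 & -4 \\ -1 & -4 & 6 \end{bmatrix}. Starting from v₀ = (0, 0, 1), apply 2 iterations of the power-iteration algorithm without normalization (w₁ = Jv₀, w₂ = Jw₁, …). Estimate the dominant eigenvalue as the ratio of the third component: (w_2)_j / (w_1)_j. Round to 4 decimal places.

λ ≈ 8.8333

w1 = Jv₀ = ((-1)·0 + (-5)·0 + (-1)·1; (-5)·0 + 2·0 + (-4)·1; (-1)·0 + (-4)·0 + 6·1) = (-1, -4, 6)
w2 = Jw1 = ((-1)·(-1) + (-5)·(-4) + (-1)·6; (-5)·(-1) + 2·(-4) + (-4)·6; (-1)·(-1) + (-4)·(-4) + 6·6) = (15, -27, 53)
Ratio at component: 53 / 6 = 8.8333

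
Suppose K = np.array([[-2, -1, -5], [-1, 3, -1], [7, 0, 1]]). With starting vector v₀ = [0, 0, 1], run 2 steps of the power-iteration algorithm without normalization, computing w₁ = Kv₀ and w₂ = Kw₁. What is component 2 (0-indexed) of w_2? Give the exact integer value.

w1 = Kv₀ = ((-2)·0 + (-1)·0 + (-5)·1; (-1)·0 + 3·0 + (-1)·1; 7·0 + 0·0 + 1·1) = (-5, -1, 1)
w2 = Kw1 = ((-2)·(-5) + (-1)·(-1) + (-5)·1; (-1)·(-5) + 3·(-1) + (-1)·1; 7·(-5) + 0·(-1) + 1·1) = (6, 1, -34)
The requested component of w2 is -34.

-34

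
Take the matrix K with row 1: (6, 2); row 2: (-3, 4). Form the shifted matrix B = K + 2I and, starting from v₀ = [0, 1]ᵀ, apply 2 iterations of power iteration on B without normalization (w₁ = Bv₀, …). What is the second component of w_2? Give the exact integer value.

B = K + 2I has rows (8, 2); (-3, 6)
w1 = Bv₀ = (8·0 + 2·1; (-3)·0 + 6·1) = (2, 6)
w2 = Bw1 = (8·2 + 2·6; (-3)·2 + 6·6) = (28, 30)
Requested component of w2: 30

30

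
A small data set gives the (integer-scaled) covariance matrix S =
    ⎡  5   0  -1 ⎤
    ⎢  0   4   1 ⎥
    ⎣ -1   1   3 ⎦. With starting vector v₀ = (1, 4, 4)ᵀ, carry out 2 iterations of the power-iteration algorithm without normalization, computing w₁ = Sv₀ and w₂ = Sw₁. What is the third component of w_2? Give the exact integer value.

w1 = Sv₀ = (5·1 + 0·4 + (-1)·4; 0·1 + 4·4 + 1·4; (-1)·1 + 1·4 + 3·4) = (1, 20, 15)
w2 = Sw1 = (5·1 + 0·20 + (-1)·15; 0·1 + 4·20 + 1·15; (-1)·1 + 1·20 + 3·15) = (-10, 95, 64)
The requested component of w2 is 64.

64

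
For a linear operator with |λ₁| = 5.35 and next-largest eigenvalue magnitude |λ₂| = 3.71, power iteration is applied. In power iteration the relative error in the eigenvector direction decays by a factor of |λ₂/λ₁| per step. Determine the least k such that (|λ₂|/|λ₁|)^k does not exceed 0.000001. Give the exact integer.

|λ₂/λ₁| = 3.71/5.35 = 0.69346
Need k ≥ ln(0.000001) / ln(0.69346) = -13.8155 / -0.3661 ≈ 37.741
Smallest integer k satisfying the bound: 38

38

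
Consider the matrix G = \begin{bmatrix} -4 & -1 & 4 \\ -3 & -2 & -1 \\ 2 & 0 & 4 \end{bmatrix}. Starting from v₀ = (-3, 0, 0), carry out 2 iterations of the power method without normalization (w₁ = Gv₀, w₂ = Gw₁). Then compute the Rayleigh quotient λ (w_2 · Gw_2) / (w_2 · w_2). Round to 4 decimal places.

w1 = Gv₀ = (12, 9, -6)
w2 = Gw1 = (-81, -48, 0)
Gw2 = (372, 339, -162)
w2·Gw2 = (-81)·372 + (-48)·339 + 0·(-162) = -46404; w2·w2 = (-81)·(-81) + (-48)·(-48) + 0·0 = 8865
λ ≈ -46404/8865 = -5.2345

-5.2345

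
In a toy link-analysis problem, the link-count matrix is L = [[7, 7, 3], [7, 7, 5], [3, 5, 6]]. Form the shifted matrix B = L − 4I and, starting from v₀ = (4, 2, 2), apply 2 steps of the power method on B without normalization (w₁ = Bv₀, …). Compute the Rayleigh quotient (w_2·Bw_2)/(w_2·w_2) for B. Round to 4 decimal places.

12.9295

B = L − 4I has rows (3, 7, 3); (7, 3, 5); (3, 5, 2)
w1 = Bv₀ = (32, 44, 26)
w2 = Bw1 = (482, 486, 368)
Bw2 = (5952, 6672, 4612)
w2·Bw2 = 7808672; w2·w2 = 603944; μ ≈ 7808672/603944 = 12.9295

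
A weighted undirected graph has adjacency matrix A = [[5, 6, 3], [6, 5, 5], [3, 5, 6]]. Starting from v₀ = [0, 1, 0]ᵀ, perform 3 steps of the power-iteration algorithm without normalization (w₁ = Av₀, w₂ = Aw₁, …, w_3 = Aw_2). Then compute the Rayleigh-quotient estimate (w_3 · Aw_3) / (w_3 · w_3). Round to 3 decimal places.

w1 = Av₀ = (5·0 + 6·1 + 3·0; 6·0 + 5·1 + 5·0; 3·0 + 5·1 + 6·0) = (6, 5, 5)
w2 = Aw1 = (5·6 + 6·5 + 3·5; 6·6 + 5·5 + 5·5; 3·6 + 5·5 + 6·5) = (75, 86, 73)
w3 = Aw2 = (1110, 1245, 1093)
Aw3 = (16299, 18350, 16113)
w3·Aw3 = 1110·16299 + 1245·18350 + 1093·16113 = 58549149; w3·w3 = 1110·1110 + 1245·1245 + 1093·1093 = 3976774
λ ≈ 58549149/3976774 = 14.723

14.723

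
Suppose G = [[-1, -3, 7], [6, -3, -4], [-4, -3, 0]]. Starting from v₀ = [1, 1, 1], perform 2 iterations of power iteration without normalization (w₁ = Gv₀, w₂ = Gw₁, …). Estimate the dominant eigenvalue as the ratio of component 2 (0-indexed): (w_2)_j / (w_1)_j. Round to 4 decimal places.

1.2857

w1 = Gv₀ = ((-1)·1 + (-3)·1 + 7·1; 6·1 + (-3)·1 + (-4)·1; (-4)·1 + (-3)·1 + 0·1) = (3, -1, -7)
w2 = Gw1 = ((-1)·3 + (-3)·(-1) + 7·(-7); 6·3 + (-3)·(-1) + (-4)·(-7); (-4)·3 + (-3)·(-1) + 0·(-7)) = (-49, 49, -9)
Ratio at component: -9 / -7 = 1.2857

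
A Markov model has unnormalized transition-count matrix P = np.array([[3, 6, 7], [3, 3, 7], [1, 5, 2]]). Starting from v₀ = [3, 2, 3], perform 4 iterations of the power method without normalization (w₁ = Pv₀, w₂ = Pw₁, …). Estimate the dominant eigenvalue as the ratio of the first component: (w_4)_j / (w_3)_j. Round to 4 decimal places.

w1 = Pv₀ = (42, 36, 19)
w2 = Pw1 = (475, 367, 260)
w3 = Pw2 = (5447, 4346, 2830)
w4 = Pw3 = (62227, 49189, 32837)
Ratio at component: 62227 / 5447 = 11.4241

λ ≈ 11.4241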